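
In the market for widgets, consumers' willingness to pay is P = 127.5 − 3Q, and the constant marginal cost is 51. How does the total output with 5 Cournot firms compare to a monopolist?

Cournot: Q = 21.25; Monopoly: Q = 12.75

With 5 symmetric Cournot firms, each firm's FOC gives 127.5 − 18q = 51, so q = 4.25, Q = 5·4.25 = 21.25, and P = 63.75.
The monopolist equates marginal revenue to marginal cost: 127.5 − 6Q = 51, so Q = 12.75. From demand, P = 89.25.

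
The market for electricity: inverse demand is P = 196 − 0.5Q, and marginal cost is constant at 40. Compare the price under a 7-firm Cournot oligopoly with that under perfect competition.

Cournot: P = 59.5; Competition: P = 40

With 7 symmetric Cournot firms, each firm's FOC gives 196 − 4q = 40, so q = 39, Q = 7·39 = 273, and P = 59.5.
Under competition P = MC = 40, so Q = (196 − 40)/0.5 = 312.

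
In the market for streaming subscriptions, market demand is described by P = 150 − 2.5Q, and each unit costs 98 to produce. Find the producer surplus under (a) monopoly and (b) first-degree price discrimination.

Monopoly: PS = 270.4; Perfect PD: PS = 540.8

The monopolist equates marginal revenue to marginal cost: 150 − 5Q = 98, so Q = 10.4. From demand, P = 124.
PS = (124 − 98)·10.4 = 270.4.
Under first-degree price discrimination the firm charges each unit its demand price and produces up to where P = MC, i.e. Q = 20.8. Consumer surplus is zero; producer surplus equals total surplus.
PS = ½·(150 − 98)·20.8 = 540.8.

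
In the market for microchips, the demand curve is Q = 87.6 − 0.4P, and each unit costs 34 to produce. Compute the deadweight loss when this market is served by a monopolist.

Inverting demand: P = 219 − 2.5Q.
Under competition P = MC = 34, so Q = (219 − 34)/2.5 = 74.
The monopolist equates marginal revenue to marginal cost: 219 − 5Q = 34, so Q = 37. From demand, P = 126.5.
DWL is the triangle between Q = 37 and Q = 74: ½·(74 − 37)·(126.5 − 34) = 1711.25.

DWL = 1711.25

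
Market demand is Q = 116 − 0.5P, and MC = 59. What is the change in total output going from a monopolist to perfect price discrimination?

Q rises by 43.25

Inverting demand: P = 232 − 2Q.
The monopolist equates marginal revenue to marginal cost: 232 − 4Q = 59, so Q = 43.25. From demand, P = 145.5.
A perfectly discriminating monopolist sells every unit with P(Q) ≥ MC(Q), so output equals the competitive quantity Q = 86.5. Each buyer pays their reservation price, so CS = 0 and the firm captures all surplus.
Change in total output: 86.5 − 43.25 = 43.25.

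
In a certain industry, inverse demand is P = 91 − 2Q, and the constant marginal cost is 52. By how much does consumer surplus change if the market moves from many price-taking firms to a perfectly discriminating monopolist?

CS falls by 380.25

Competitive firms price at marginal cost: P = 52, giving Q = 19.5.
CS = ½·(91 − 52)·19.5 = 380.25.
Under first-degree price discrimination the firm charges each unit its demand price and produces up to where P = MC, i.e. Q = 19.5. Consumer surplus is zero; producer surplus equals total surplus.
CS = 0.
Change in consumer surplus: 0 − 380.25 = −380.25.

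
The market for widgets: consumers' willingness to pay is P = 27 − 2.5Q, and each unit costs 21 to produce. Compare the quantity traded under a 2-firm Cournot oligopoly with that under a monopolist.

In a 2-firm Cournot equilibrium, symmetry and the first-order condition give q = (27 − 21)/(7.5) = 0.8. So Q = 1.6 and P = 23.
A monopolist chooses Q where MR = MC. MR = 27 − 5Q; setting this equal to 21 gives Q = 1.2 and P = 24.

Cournot: Q = 1.6; Monopoly: Q = 1.2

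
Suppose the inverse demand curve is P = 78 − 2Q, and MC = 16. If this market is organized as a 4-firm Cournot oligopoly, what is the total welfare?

Cournot with 4 identical firms: the symmetric best-response condition is 78 − 10q = 16. Each firm produces q = 6.2, total output Q = 24.8, price P = 28.4.
CS = ½·(78 − 28.4)·24.8 = 615.04; PS = (28.4 − 16)·24.8 = 307.52; TS = 922.56.

TS = 922.56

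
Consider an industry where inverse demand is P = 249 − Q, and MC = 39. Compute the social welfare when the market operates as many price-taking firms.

Under competition P = MC = 39, so Q = (249 − 39)/1 = 210.
CS = ½·(249 − 39)·210 = 22050; PS = (39 − 39)·210 = 0; TS = 22050.

TS = 22050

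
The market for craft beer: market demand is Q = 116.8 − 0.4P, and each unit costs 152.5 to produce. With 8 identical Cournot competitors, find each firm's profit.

Inverting demand: P = 292 − 2.5Q.
With 8 symmetric Cournot firms, each firm's FOC gives 292 − 22.5q = 152.5, so q = 6.2, Q = 8·6.2 = 49.6, and P = 168.
Each firm's profit = (168 − 152.5)·6.2 = 96.1.

π_i = 96.1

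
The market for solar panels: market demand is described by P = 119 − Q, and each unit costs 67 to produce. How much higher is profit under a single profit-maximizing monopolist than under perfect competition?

Under competition P = MC = 67, so Q = (119 − 67)/1 = 52.
Profit = (67 − 67)·52 = 0.
Monopoly sets MR = MC: 119 − 2Q = 67 ⇒ Q = 26, P = 119 − 26 = 93.
Profit = (93 − 67)·26 = 676.
Change in profit: 676 − 0 = 676.

π rises by 676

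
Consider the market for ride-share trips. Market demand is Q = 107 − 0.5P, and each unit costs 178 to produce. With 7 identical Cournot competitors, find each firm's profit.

Inverting demand: P = 214 − 2Q.
With 7 symmetric Cournot firms, each firm's FOC gives 214 − 16q = 178, so q = 2.25, Q = 7·2.25 = 15.75, and P = 182.5.
Each firm's profit = (182.5 − 178)·2.25 = 10.125.

π_i = 10.125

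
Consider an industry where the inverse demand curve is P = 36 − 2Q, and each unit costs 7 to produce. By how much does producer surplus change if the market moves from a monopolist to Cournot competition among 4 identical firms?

PS falls by 37.845

The monopolist equates marginal revenue to marginal cost: 36 − 4Q = 7, so Q = 7.25. From demand, P = 21.5.
PS = (21.5 − 7)·7.25 = 105.125.
In a 4-firm Cournot equilibrium, symmetry and the first-order condition give q = (36 − 7)/(10) = 2.9. So Q = 11.6 and P = 12.8.
PS = (12.8 − 7)·11.6 = 67.28.
Change in producer surplus: 67.28 − 105.125 = −37.845.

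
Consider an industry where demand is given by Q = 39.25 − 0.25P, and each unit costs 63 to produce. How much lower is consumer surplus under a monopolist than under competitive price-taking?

Inverting demand: P = 157 − 4Q.
Competitive firms price at marginal cost: P = 63, giving Q = 23.5.
CS = ½·(157 − 63)·23.5 = 1104.5.
Monopoly sets MR = MC: 157 − 8Q = 63 ⇒ Q = 11.75, P = 157 − 4·11.75 = 110.
CS = ½·(157 − 110)·11.75 = 276.125.
Change in consumer surplus: 276.125 − 1104.5 = −828.375.

Consumer surplus falls by 828.375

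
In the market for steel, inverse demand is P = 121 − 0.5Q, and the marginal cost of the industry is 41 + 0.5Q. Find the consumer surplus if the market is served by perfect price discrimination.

CS = 0

Under first-degree price discrimination the firm charges each unit its demand price and produces up to where P = MC, i.e. Q = 80. Consumer surplus is zero; producer surplus equals total surplus.
CS = 0.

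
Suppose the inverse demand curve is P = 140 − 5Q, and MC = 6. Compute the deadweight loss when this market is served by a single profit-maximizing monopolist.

Perfect competition: P = MC = 6, so 140 − 5Q = 6 and Q = 26.8.
Monopoly sets MR = MC: 140 − 10Q = 6 ⇒ Q = 13.4, P = 140 − 5·13.4 = 73.
DWL is the triangle between Q = 13.4 and Q = 26.8: ½·(26.8 − 13.4)·(73 − 6) = 448.9.

DWL = 448.9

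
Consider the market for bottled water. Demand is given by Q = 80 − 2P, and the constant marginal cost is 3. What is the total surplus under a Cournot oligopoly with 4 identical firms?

Inverting demand: P = 40 − 0.5Q.
With 4 symmetric Cournot firms, each firm's FOC gives 40 − 2.5q = 3, so q = 14.8, Q = 4·14.8 = 59.2, and P = 10.4.
CS = ½·(40 − 10.4)·59.2 = 876.16; PS = (10.4 − 3)·59.2 = 438.08; TS = 1314.24.

TS = 1314.24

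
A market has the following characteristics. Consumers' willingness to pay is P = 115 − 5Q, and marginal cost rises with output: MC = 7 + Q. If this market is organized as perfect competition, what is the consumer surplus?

CS = 810

Competitive equilibrium sets price equal to marginal cost: 115 − 5Q = 7 + Q, so Q = 18 and P = 25.
CS = ½·(115 − 25)·18 = 810.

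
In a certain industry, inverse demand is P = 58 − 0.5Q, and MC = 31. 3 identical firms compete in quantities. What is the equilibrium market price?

With 3 symmetric Cournot firms, each firm's FOC gives 58 − 2q = 31, so q = 13.5, Q = 3·13.5 = 40.5, and P = 37.75.

P = 37.75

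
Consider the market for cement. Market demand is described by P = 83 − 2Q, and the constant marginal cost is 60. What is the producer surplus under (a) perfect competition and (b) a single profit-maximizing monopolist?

Competition: PS = 0; Monopoly: PS = 66.125

Competitive firms price at marginal cost: P = 60, giving Q = 11.5.
PS = (60 − 60)·11.5 = 0.
The monopolist equates marginal revenue to marginal cost: 83 − 4Q = 60, so Q = 5.75. From demand, P = 71.5.
PS = (71.5 − 60)·5.75 = 66.125.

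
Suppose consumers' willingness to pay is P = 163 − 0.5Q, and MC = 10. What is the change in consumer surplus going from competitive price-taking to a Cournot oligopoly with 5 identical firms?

Consumer surplus falls by 7152.75

Perfect competition: P = MC = 10, so 163 − 0.5Q = 10 and Q = 306.
CS = ½·(163 − 10)·306 = 23409.
In a 5-firm Cournot equilibrium, symmetry and the first-order condition give q = (163 − 10)/(3) = 51. So Q = 255 and P = 35.5.
CS = ½·(163 − 35.5)·255 = 16256.25.
Change in consumer surplus: 16256.25 − 23409 = −7152.75.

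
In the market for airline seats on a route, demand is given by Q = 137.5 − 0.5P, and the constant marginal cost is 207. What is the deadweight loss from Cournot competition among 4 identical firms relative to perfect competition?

Inverting demand: P = 275 − 2Q.
Under competition P = MC = 207, so Q = (275 − 207)/2 = 34.
Cournot with 4 identical firms: the symmetric best-response condition is 275 − 10q = 207. Each firm produces q = 6.8, total output Q = 27.2, price P = 220.6.
DWL is the triangle between Q = 27.2 and Q = 34: ½·(34 − 27.2)·(220.6 − 207) = 46.24.

DWL = 46.24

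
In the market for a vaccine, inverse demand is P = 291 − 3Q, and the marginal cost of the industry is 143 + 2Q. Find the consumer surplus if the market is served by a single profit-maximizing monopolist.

CS = 513.375

The monopolist equates marginal revenue to marginal cost: 291 − 6Q = 143 + 2Q, so Q = 18.5. From demand, P = 235.5.
CS = ½·(291 − 235.5)·18.5 = 513.375.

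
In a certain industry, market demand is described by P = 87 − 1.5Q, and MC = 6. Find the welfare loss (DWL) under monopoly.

Perfect competition: P = MC = 6, so 87 − 1.5Q = 6 and Q = 54.
A monopolist chooses Q where MR = MC. MR = 87 − 3Q; setting this equal to 6 gives Q = 27 and P = 46.5.
DWL is the triangle between Q = 27 and Q = 54: ½·(54 − 27)·(46.5 − 6) = 546.75.

DWL = 546.75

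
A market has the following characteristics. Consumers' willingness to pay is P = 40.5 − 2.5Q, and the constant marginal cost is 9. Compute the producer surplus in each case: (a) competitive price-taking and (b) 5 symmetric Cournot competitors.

Competitive firms price at marginal cost: P = 9, giving Q = 12.6.
PS = (9 − 9)·12.6 = 0.
In a 5-firm Cournot equilibrium, symmetry and the first-order condition give q = (40.5 − 9)/(15) = 2.1. So Q = 10.5 and P = 14.25.
PS = (14.25 − 9)·10.5 = 55.125.

Competition: PS = 0; Cournot: PS = 55.125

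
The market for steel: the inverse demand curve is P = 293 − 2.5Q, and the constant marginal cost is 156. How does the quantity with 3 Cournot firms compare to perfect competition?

Cournot: Q = 41.1; Competition: Q = 54.8

With 3 symmetric Cournot firms, each firm's FOC gives 293 − 10q = 156, so q = 13.7, Q = 3·13.7 = 41.1, and P = 190.25.
Competitive firms price at marginal cost: P = 156, giving Q = 54.8.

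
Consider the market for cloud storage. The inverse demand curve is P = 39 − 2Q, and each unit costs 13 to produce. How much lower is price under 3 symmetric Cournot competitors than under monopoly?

A monopolist chooses Q where MR = MC. MR = 39 − 4Q; setting this equal to 13 gives Q = 6.5 and P = 26.
With 3 symmetric Cournot firms, each firm's FOC gives 39 − 8q = 13, so q = 3.25, Q = 3·3.25 = 9.75, and P = 19.5.
Change in price: 19.5 − 26 = −6.5.

Price falls by 6.5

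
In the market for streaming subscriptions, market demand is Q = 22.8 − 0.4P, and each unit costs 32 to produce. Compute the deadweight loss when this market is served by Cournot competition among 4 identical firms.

Inverting demand: P = 57 − 2.5Q.
Under competition P = MC = 32, so Q = (57 − 32)/2.5 = 10.
Cournot with 4 identical firms: the symmetric best-response condition is 57 − 12.5q = 32. Each firm produces q = 2, total output Q = 8, price P = 37.
DWL is the triangle between Q = 8 and Q = 10: ½·(10 − 8)·(37 − 32) = 5.

DWL = 5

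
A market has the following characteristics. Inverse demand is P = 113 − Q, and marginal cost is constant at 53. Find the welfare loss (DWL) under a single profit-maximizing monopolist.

DWL = 450

Competitive firms price at marginal cost: P = 53, giving Q = 60.
The monopolist equates marginal revenue to marginal cost: 113 − 2Q = 53, so Q = 30. From demand, P = 83.
DWL is the triangle between Q = 30 and Q = 60: ½·(60 − 30)·(83 − 53) = 450.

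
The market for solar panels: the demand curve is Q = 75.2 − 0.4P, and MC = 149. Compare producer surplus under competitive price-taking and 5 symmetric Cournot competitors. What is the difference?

Producer surplus rises by 84.5

Inverting demand: P = 188 − 2.5Q.
Under competition P = MC = 149, so Q = (188 − 149)/2.5 = 15.6.
PS = (149 − 149)·15.6 = 0.
In a 5-firm Cournot equilibrium, symmetry and the first-order condition give q = (188 − 149)/(15) = 2.6. So Q = 13 and P = 155.5.
PS = (155.5 − 149)·13 = 84.5.
Change in producer surplus: 84.5 − 0 = 84.5.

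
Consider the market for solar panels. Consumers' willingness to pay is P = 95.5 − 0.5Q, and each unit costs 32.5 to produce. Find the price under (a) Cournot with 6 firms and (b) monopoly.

Cournot: P = 41.5; Monopoly: P = 64

Cournot with 6 identical firms: the symmetric best-response condition is 95.5 − 3.5q = 32.5. Each firm produces q = 18, total output Q = 108, price P = 41.5.
Monopoly sets MR = MC: 95.5 − Q = 32.5 ⇒ Q = 63, P = 95.5 − 0.5·63 = 64.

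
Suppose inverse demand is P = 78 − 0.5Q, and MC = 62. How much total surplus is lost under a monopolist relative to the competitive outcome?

Competitive firms price at marginal cost: P = 62, giving Q = 32.
A monopolist chooses Q where MR = MC. MR = 78 − Q; setting this equal to 62 gives Q = 16 and P = 70.
DWL is the triangle between Q = 16 and Q = 32: ½·(32 − 16)·(70 − 62) = 64.

DWL = 64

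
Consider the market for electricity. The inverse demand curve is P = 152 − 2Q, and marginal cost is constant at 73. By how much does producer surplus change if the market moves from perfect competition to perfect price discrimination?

Producer surplus rises by 1560.25

Perfect competition: P = MC = 73, so 152 − 2Q = 73 and Q = 39.5.
PS = (73 − 73)·39.5 = 0.
Under first-degree price discrimination the firm charges each unit its demand price and produces up to where P = MC, i.e. Q = 39.5. Consumer surplus is zero; producer surplus equals total surplus.
PS = ½·(152 − 73)·39.5 = 1560.25.
Change in producer surplus: 1560.25 − 0 = 1560.25.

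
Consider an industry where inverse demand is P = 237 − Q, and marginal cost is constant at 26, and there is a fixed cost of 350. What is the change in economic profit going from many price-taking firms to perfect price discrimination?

π rises by 22260.5

Perfect competition: P = MC = 26, so 237 − Q = 26 and Q = 211.
Profit = (26 − 26)·211 − 350 = −350.
Under first-degree price discrimination the firm charges each unit its demand price and produces up to where P = MC, i.e. Q = 211. Consumer surplus is zero; producer surplus equals total surplus.
PS equals the full surplus area, 22260.5. Profit = 22260.5 − 350 = 21910.5.
Change in economic profit: 21910.5 − −350 = 22260.5.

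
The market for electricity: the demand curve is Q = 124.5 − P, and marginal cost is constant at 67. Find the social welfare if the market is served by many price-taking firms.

TS = 1653.125

Inverting demand: P = 124.5 − Q.
Under competition P = MC = 67, so Q = (124.5 − 67)/1 = 57.5.
CS = ½·(124.5 − 67)·57.5 = 1653.125; PS = (67 − 67)·57.5 = 0; TS = 1653.125.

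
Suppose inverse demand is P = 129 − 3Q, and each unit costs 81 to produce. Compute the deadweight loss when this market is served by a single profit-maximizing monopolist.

Perfect competition: P = MC = 81, so 129 − 3Q = 81 and Q = 16.
The monopolist equates marginal revenue to marginal cost: 129 − 6Q = 81, so Q = 8. From demand, P = 105.
DWL is the triangle between Q = 8 and Q = 16: ½·(16 − 8)·(105 − 81) = 96.

DWL = 96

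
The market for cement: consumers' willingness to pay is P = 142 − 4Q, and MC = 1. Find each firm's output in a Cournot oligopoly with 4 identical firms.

With 4 symmetric Cournot firms, each firm's FOC gives 142 − 20q = 1, so q = 7.05, Q = 4·7.05 = 28.2, and P = 29.2.

q_i = 7.05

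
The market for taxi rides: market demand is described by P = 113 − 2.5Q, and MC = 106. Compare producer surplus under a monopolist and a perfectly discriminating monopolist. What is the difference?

PS rises by 4.9

Monopoly sets MR = MC: 113 − 5Q = 106 ⇒ Q = 1.4, P = 113 − 2.5·1.4 = 109.5.
PS = (109.5 − 106)·1.4 = 4.9.
A perfectly discriminating monopolist sells every unit with P(Q) ≥ MC(Q), so output equals the competitive quantity Q = 2.8. Each buyer pays their reservation price, so CS = 0 and the firm captures all surplus.
PS = ½·(113 − 106)·2.8 = 9.8.
Change in producer surplus: 9.8 − 4.9 = 4.9.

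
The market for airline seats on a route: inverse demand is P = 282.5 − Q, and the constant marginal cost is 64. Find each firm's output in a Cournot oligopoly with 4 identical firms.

With 4 symmetric Cournot firms, each firm's FOC gives 282.5 − 5q = 64, so q = 43.7, Q = 4·43.7 = 174.8, and P = 107.7.

q_i = 43.7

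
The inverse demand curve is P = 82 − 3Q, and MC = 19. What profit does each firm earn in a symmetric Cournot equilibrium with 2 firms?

π_i = 147

With 2 symmetric Cournot firms, each firm's FOC gives 82 − 9q = 19, so q = 7, Q = 2·7 = 14, and P = 40.
Each firm's profit = (40 − 19)·7 = 147.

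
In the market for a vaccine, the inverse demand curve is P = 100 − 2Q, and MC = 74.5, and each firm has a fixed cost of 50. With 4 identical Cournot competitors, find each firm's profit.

π_i = −36.995

With 4 symmetric Cournot firms, each firm's FOC gives 100 − 10q = 74.5, so q = 2.55, Q = 4·2.55 = 10.2, and P = 79.6.
Each firm's profit = (79.6 − 74.5)·2.55 − 50 = −36.995.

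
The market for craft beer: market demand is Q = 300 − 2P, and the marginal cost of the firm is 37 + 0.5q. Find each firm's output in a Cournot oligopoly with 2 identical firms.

q_i = 56.5

Inverting demand: P = 150 − 0.5Q.
In a 2-firm Cournot equilibrium, symmetry and the first-order condition give q = (150 − 37)/(2) = 56.5. So Q = 113 and P = 93.5.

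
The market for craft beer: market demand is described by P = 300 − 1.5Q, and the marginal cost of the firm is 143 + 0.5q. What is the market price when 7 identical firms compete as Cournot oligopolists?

P = 168.12

With 7 symmetric Cournot firms, each firm's FOC gives 300 − 12q = 143 + 0.5q, so q = 12.56, Q = 7·12.56 = 87.92, and P = 168.12.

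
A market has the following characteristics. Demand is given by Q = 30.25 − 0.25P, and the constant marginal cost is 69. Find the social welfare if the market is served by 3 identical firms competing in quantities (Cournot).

Inverting demand: P = 121 − 4Q.
Cournot with 3 identical firms: the symmetric best-response condition is 121 − 16q = 69. Each firm produces q = 3.25, total output Q = 9.75, price P = 82.
CS = ½·(121 − 82)·9.75 = 190.125; PS = (82 − 69)·9.75 = 126.75; TS = 316.875.

TS = 316.875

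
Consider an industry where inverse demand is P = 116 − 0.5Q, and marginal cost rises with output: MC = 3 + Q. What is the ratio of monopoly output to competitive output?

The monopolist equates marginal revenue to marginal cost: 116 − Q = 3 + Q, so Q = 56.5. From demand, P = 87.75.
Under competition P = MC: 116 − 0.5Q = 3 + Q ⇒ Q = 226/3, P = 235/3.
Ratio Q_m/Q_c = 56.5/(226/3) = 0.75.

Q_m/Q_c = 0.75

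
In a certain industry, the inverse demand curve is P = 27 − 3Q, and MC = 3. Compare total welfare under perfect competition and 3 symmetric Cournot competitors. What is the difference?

TS falls by 6

Competitive firms price at marginal cost: P = 3, giving Q = 8.
CS = ½·(27 − 3)·8 = 96; PS = (3 − 3)·8 = 0; TS = 96.
In a 3-firm Cournot equilibrium, symmetry and the first-order condition give q = (27 − 3)/(12) = 2. So Q = 6 and P = 9.
CS = ½·(27 − 9)·6 = 54; PS = (9 − 3)·6 = 36; TS = 90.
Change in total welfare: 90 − 96 = −6.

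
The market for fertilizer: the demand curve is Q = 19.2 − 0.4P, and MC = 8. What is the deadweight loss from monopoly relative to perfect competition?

DWL = 80

Inverting demand: P = 48 − 2.5Q.
Perfect competition: P = MC = 8, so 48 − 2.5Q = 8 and Q = 16.
Monopoly sets MR = MC: 48 − 5Q = 8 ⇒ Q = 8, P = 48 − 2.5·8 = 28.
DWL is the triangle between Q = 8 and Q = 16: ½·(16 − 8)·(28 − 8) = 80.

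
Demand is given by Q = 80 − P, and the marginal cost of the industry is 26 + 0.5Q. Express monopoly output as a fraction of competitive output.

Q_m/Q_c = 0.6

Inverting demand: P = 80 − Q.
The monopolist equates marginal revenue to marginal cost: 80 − 2Q = 26 + 0.5Q, so Q = 21.6. From demand, P = 58.4.
Competitive equilibrium sets price equal to marginal cost: 80 − Q = 26 + 0.5Q, so Q = 36 and P = 44.
Ratio Q_m/Q_c = 21.6/36 = 0.6.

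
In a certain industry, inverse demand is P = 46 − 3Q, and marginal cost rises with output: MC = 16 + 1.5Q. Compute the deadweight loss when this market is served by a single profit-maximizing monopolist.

Under competition P = MC: 46 − 3Q = 16 + 1.5Q ⇒ Q = 20/3, P = 26.
The monopolist equates marginal revenue to marginal cost: 46 − 6Q = 16 + 1.5Q, so Q = 4. From demand, P = 34.
CS = ½·(46 − 26)·20/3 = 200/3; PS = (26·20/3 − 16·20/3 − ½·1.5·(20/3)²) = 100/3; TS = 100.
CS = ½·(46 − 34)·4 = 24; PS = (34·4 − 16·4 − ½·1.5·4²) = 60; TS = 84.
DWL = 100 − 84 = 16.

DWL = 16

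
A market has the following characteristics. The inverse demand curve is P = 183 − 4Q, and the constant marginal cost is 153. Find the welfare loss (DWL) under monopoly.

DWL = 28.125

Perfect competition: P = MC = 153, so 183 − 4Q = 153 and Q = 7.5.
A monopolist chooses Q where MR = MC. MR = 183 − 8Q; setting this equal to 153 gives Q = 3.75 and P = 168.
DWL is the triangle between Q = 3.75 and Q = 7.5: ½·(7.5 − 3.75)·(168 − 153) = 28.125.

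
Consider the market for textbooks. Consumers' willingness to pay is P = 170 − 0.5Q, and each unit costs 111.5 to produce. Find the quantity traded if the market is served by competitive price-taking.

Under competition P = MC = 111.5, so Q = (170 − 111.5)/0.5 = 117.

Q = 117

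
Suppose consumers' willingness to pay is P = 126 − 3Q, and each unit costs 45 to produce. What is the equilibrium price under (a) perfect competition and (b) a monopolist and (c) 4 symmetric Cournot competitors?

Competition: P = 45; Monopoly: P = 85.5; Cournot: P = 61.2

Perfect competition: P = MC = 45, so 126 − 3Q = 45 and Q = 27.
A monopolist chooses Q where MR = MC. MR = 126 − 6Q; setting this equal to 45 gives Q = 13.5 and P = 85.5.
Cournot with 4 identical firms: the symmetric best-response condition is 126 − 15q = 45. Each firm produces q = 5.4, total output Q = 21.6, price P = 61.2.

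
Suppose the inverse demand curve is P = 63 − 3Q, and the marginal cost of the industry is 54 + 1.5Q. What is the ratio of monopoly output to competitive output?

The monopolist equates marginal revenue to marginal cost: 63 − 6Q = 54 + 1.5Q, so Q = 1.2. From demand, P = 59.4.
Under competition P = MC: 63 − 3Q = 54 + 1.5Q ⇒ Q = 2, P = 57.
Ratio Q_m/Q_c = 1.2/2 = 0.6.

Q_m/Q_c = 0.6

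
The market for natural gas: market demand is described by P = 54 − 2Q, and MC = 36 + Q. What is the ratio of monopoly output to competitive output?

Q_m/Q_c = 0.6

A monopolist chooses Q where MR = MC. MR = 54 − 4Q; setting this equal to 36 + Q gives Q = 3.6 and P = 46.8.
Competitive equilibrium sets price equal to marginal cost: 54 − 2Q = 36 + Q, so Q = 6 and P = 42.
Ratio Q_m/Q_c = 3.6/6 = 0.6.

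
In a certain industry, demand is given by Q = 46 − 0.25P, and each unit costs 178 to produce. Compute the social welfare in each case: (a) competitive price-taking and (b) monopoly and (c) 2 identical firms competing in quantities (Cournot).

Inverting demand: P = 184 − 4Q.
Competitive firms price at marginal cost: P = 178, giving Q = 1.5.
CS = ½·(184 − 178)·1.5 = 4.5; PS = (178 − 178)·1.5 = 0; TS = 4.5.
A monopolist chooses Q where MR = MC. MR = 184 − 8Q; setting this equal to 178 gives Q = 0.75 and P = 181.
CS = ½·(184 − 181)·0.75 = 1.125; PS = (181 − 178)·0.75 = 2.25; TS = 3.375.
Cournot with 2 identical firms: the symmetric best-response condition is 184 − 12q = 178. Each firm produces q = 0.5, total output Q = 1, price P = 180.
CS = ½·(184 − 180)·1 = 2; PS = (180 − 178)·1 = 2; TS = 4.

Competition: TS = 4.5; Monopoly: TS = 3.375; Cournot: TS = 4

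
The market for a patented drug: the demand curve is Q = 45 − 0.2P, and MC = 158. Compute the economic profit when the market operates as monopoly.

Inverting demand: P = 225 − 5Q.
The monopolist equates marginal revenue to marginal cost: 225 − 10Q = 158, so Q = 6.7. From demand, P = 191.5.
Profit = (191.5 − 158)·6.7 = 224.45.

Profit = 224.45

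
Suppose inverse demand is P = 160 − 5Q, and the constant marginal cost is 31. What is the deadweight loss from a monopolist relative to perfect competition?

Competitive firms price at marginal cost: P = 31, giving Q = 25.8.
A monopolist chooses Q where MR = MC. MR = 160 − 10Q; setting this equal to 31 gives Q = 12.9 and P = 95.5.
DWL is the triangle between Q = 12.9 and Q = 25.8: ½·(25.8 − 12.9)·(95.5 − 31) = 416.025.

DWL = 416.025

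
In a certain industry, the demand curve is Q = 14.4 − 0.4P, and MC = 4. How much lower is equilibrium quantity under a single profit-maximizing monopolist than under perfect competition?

Equilibrium quantity falls by 6.4

Inverting demand: P = 36 − 2.5Q.
Competitive firms price at marginal cost: P = 4, giving Q = 12.8.
Monopoly sets MR = MC: 36 − 5Q = 4 ⇒ Q = 6.4, P = 36 − 2.5·6.4 = 20.
Change in equilibrium quantity: 6.4 − 12.8 = −6.4.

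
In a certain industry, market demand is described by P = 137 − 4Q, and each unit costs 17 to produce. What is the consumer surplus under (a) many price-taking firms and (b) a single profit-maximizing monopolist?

Competitive firms price at marginal cost: P = 17, giving Q = 30.
CS = ½·(137 − 17)·30 = 1800.
The monopolist equates marginal revenue to marginal cost: 137 − 8Q = 17, so Q = 15. From demand, P = 77.
CS = ½·(137 − 77)·15 = 450.

Competition: CS = 1800; Monopoly: CS = 450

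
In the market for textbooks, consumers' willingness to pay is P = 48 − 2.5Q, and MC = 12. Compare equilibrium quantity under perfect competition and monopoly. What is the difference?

Equilibrium quantity falls by 7.2

Perfect competition: P = MC = 12, so 48 − 2.5Q = 12 and Q = 14.4.
Monopoly sets MR = MC: 48 − 5Q = 12 ⇒ Q = 7.2, P = 48 − 2.5·7.2 = 30.
Change in equilibrium quantity: 7.2 − 14.4 = −7.2.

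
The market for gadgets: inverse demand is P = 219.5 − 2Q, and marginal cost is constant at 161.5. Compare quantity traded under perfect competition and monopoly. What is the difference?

Under competition P = MC = 161.5, so Q = (219.5 − 161.5)/2 = 29.
A monopolist chooses Q where MR = MC. MR = 219.5 − 4Q; setting this equal to 161.5 gives Q = 14.5 and P = 190.5.
Change in quantity traded: 14.5 − 29 = −14.5.

Quantity traded falls by 14.5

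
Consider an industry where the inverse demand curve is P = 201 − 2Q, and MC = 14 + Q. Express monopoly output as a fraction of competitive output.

Q_m/Q_c = 0.6

The monopolist equates marginal revenue to marginal cost: 201 − 4Q = 14 + Q, so Q = 37.4. From demand, P = 126.2.
Competitive equilibrium sets price equal to marginal cost: 201 − 2Q = 14 + Q, so Q = 187/3 and P = 229/3.
Ratio Q_m/Q_c = 37.4/(187/3) = 0.6.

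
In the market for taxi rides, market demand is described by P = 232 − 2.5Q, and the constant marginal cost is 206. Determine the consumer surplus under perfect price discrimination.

CS = 0

Under first-degree price discrimination the firm charges each unit its demand price and produces up to where P = MC, i.e. Q = 10.4. Consumer surplus is zero; producer surplus equals total surplus.
CS = 0.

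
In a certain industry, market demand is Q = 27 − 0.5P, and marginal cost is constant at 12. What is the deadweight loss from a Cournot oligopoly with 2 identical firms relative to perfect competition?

Inverting demand: P = 54 − 2Q.
Under competition P = MC = 12, so Q = (54 − 12)/2 = 21.
With 2 symmetric Cournot firms, each firm's FOC gives 54 − 6q = 12, so q = 7, Q = 2·7 = 14, and P = 26.
DWL is the triangle between Q = 14 and Q = 21: ½·(21 − 14)·(26 − 12) = 49.

DWL = 49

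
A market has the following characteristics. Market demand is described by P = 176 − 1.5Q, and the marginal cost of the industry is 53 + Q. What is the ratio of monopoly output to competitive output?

The monopolist equates marginal revenue to marginal cost: 176 − 3Q = 53 + Q, so Q = 30.75. From demand, P = 129.875.
Competitive equilibrium sets price equal to marginal cost: 176 − 1.5Q = 53 + Q, so Q = 49.2 and P = 102.2.
Ratio Q_m/Q_c = 30.75/49.2 = 0.625.

Q_m/Q_c = 0.625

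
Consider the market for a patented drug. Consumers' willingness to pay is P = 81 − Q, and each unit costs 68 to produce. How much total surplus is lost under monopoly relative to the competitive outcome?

Competitive firms price at marginal cost: P = 68, giving Q = 13.
A monopolist chooses Q where MR = MC. MR = 81 − 2Q; setting this equal to 68 gives Q = 6.5 and P = 74.5.
DWL is the triangle between Q = 6.5 and Q = 13: ½·(13 − 6.5)·(74.5 − 68) = 21.125.

DWL = 21.125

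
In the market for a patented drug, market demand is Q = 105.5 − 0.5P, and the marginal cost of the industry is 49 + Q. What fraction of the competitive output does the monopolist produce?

Inverting demand: P = 211 − 2Q.
Monopoly sets MR = MC: 211 − 4Q = 49 + Q ⇒ Q = 32.4, P = 211 − 2·32.4 = 146.2.
Competitive equilibrium sets price equal to marginal cost: 211 − 2Q = 49 + Q, so Q = 54 and P = 103.
Ratio Q_m/Q_c = 32.4/54 = 0.6.

Q_m/Q_c = 0.6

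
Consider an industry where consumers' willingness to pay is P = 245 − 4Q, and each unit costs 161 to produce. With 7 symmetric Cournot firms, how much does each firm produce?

Cournot with 7 identical firms: the symmetric best-response condition is 245 − 32q = 161. Each firm produces q = 2.625, total output Q = 18.375, price P = 171.5.

q_i = 2.625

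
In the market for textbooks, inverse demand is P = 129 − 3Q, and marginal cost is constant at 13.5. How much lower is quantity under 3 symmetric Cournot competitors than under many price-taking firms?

Under competition P = MC = 13.5, so Q = (129 − 13.5)/3 = 38.5.
In a 3-firm Cournot equilibrium, symmetry and the first-order condition give q = (129 − 13.5)/(12) = 9.625. So Q = 28.875 and P = 42.375.
Change in quantity: 28.875 − 38.5 = −9.625.

Quantity falls by 9.625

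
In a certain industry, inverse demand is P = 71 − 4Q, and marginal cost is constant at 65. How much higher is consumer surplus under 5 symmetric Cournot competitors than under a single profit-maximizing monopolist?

The monopolist equates marginal revenue to marginal cost: 71 − 8Q = 65, so Q = 0.75. From demand, P = 68.
CS = ½·(71 − 68)·0.75 = 1.125.
Cournot with 5 identical firms: the symmetric best-response condition is 71 − 24q = 65. Each firm produces q = 0.25, total output Q = 1.25, price P = 66.
CS = ½·(71 − 66)·1.25 = 3.125.
Change in consumer surplus: 3.125 − 1.125 = 2.

CS rises by 2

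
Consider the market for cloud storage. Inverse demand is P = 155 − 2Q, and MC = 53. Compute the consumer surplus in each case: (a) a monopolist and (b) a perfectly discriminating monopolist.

Monopoly sets MR = MC: 155 − 4Q = 53 ⇒ Q = 25.5, P = 155 − 2·25.5 = 104.
CS = ½·(155 − 104)·25.5 = 650.25.
A perfectly discriminating monopolist sells every unit with P(Q) ≥ MC(Q), so output equals the competitive quantity Q = 51. Each buyer pays their reservation price, so CS = 0 and the firm captures all surplus.
CS = 0.

Monopoly: CS = 650.25; Perfect PD: CS = 0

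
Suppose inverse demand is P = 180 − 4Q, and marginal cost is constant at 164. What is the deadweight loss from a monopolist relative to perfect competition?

DWL = 8

Perfect competition: P = MC = 164, so 180 − 4Q = 164 and Q = 4.
A monopolist chooses Q where MR = MC. MR = 180 − 8Q; setting this equal to 164 gives Q = 2 and P = 172.
DWL is the triangle between Q = 2 and Q = 4: ½·(4 − 2)·(172 − 164) = 8.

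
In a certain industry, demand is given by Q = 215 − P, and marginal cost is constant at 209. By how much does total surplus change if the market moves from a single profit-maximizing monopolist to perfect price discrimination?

Inverting demand: P = 215 − Q.
The monopolist equates marginal revenue to marginal cost: 215 − 2Q = 209, so Q = 3. From demand, P = 212.
CS = ½·(215 − 212)·3 = 4.5; PS = (212 − 209)·3 = 9; TS = 13.5.
Under first-degree price discrimination the firm charges each unit its demand price and produces up to where P = MC, i.e. Q = 6. Consumer surplus is zero; producer surplus equals total surplus.
TS = 18 (equal to competitive TS).
Change in total surplus: 18 − 13.5 = 4.5.

TS rises by 4.5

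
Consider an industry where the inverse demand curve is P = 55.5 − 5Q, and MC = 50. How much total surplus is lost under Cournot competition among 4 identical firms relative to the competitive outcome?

Competitive firms price at marginal cost: P = 50, giving Q = 1.1.
With 4 symmetric Cournot firms, each firm's FOC gives 55.5 − 25q = 50, so q = 0.22, Q = 4·0.22 = 0.88, and P = 51.1.
DWL is the triangle between Q = 0.88 and Q = 1.1: ½·(1.1 − 0.88)·(51.1 − 50) = 0.121.

DWL = 0.121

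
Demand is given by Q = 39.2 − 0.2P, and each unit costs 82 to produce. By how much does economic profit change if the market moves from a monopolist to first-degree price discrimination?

Inverting demand: P = 196 − 5Q.
A monopolist chooses Q where MR = MC. MR = 196 − 10Q; setting this equal to 82 gives Q = 11.4 and P = 139.
Profit = (139 − 82)·11.4 = 649.8.
With perfect price discrimination, output is the efficient level Q = 22.8 (where demand meets MC), but every buyer pays their willingness to pay: CS = 0 and PS = total surplus.
PS equals the full surplus area, 1299.6. Profit = 1299.6 = 1299.6.
Change in economic profit: 1299.6 − 649.8 = 649.8.

Economic profit rises by 649.8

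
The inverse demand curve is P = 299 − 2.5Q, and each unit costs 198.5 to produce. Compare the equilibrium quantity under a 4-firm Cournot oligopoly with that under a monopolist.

Cournot: Q = 32.16; Monopoly: Q = 20.1

With 4 symmetric Cournot firms, each firm's FOC gives 299 − 12.5q = 198.5, so q = 8.04, Q = 4·8.04 = 32.16, and P = 218.6.
Monopoly sets MR = MC: 299 − 5Q = 198.5 ⇒ Q = 20.1, P = 299 − 2.5·20.1 = 248.75.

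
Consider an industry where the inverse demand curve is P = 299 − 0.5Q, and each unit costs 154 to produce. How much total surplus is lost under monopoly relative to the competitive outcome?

DWL = 5256.25

Competitive firms price at marginal cost: P = 154, giving Q = 290.
A monopolist chooses Q where MR = MC. MR = 299 − Q; setting this equal to 154 gives Q = 145 and P = 226.5.
DWL is the triangle between Q = 145 and Q = 290: ½·(290 − 145)·(226.5 − 154) = 5256.25.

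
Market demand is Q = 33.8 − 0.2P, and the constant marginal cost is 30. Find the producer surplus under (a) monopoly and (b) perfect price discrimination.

Monopoly: PS = 966.05; Perfect PD: PS = 1932.1

Inverting demand: P = 169 − 5Q.
Monopoly sets MR = MC: 169 − 10Q = 30 ⇒ Q = 13.9, P = 169 − 5·13.9 = 99.5.
PS = (99.5 − 30)·13.9 = 966.05.
A perfectly discriminating monopolist sells every unit with P(Q) ≥ MC(Q), so output equals the competitive quantity Q = 27.8. Each buyer pays their reservation price, so CS = 0 and the firm captures all surplus.
PS = ½·(169 − 30)·27.8 = 1932.1.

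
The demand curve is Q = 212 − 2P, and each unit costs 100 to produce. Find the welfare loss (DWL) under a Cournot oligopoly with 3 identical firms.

DWL = 2.25

Inverting demand: P = 106 − 0.5Q.
Competitive firms price at marginal cost: P = 100, giving Q = 12.
In a 3-firm Cournot equilibrium, symmetry and the first-order condition give q = (106 − 100)/(2) = 3. So Q = 9 and P = 101.5.
DWL is the triangle between Q = 9 and Q = 12: ½·(12 − 9)·(101.5 − 100) = 2.25.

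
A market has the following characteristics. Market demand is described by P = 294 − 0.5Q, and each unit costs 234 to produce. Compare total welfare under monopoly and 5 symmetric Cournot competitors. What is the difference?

Monopoly sets MR = MC: 294 − Q = 234 ⇒ Q = 60, P = 294 − 0.5·60 = 264.
CS = ½·(294 − 264)·60 = 900; PS = (264 − 234)·60 = 1800; TS = 2700.
In a 5-firm Cournot equilibrium, symmetry and the first-order condition give q = (294 − 234)/(3) = 20. So Q = 100 and P = 244.
CS = ½·(294 − 244)·100 = 2500; PS = (244 − 234)·100 = 1000; TS = 3500.
Change in total welfare: 3500 − 2700 = 800.

TS rises by 800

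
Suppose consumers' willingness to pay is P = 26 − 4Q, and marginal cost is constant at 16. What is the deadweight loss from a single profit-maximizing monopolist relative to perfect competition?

DWL = 3.125

Perfect competition: P = MC = 16, so 26 − 4Q = 16 and Q = 2.5.
Monopoly sets MR = MC: 26 − 8Q = 16 ⇒ Q = 1.25, P = 26 − 4·1.25 = 21.
DWL is the triangle between Q = 1.25 and Q = 2.5: ½·(2.5 − 1.25)·(21 − 16) = 3.125.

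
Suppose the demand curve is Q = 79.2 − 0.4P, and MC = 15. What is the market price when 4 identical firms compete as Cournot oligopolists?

P = 51.6

Inverting demand: P = 198 − 2.5Q.
Cournot with 4 identical firms: the symmetric best-response condition is 198 − 12.5q = 15. Each firm produces q = 14.64, total output Q = 58.56, price P = 51.6.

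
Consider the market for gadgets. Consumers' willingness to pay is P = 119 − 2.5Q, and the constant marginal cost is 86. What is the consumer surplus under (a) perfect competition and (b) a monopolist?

Competition: CS = 217.8; Monopoly: CS = 54.45

Perfect competition: P = MC = 86, so 119 − 2.5Q = 86 and Q = 13.2.
CS = ½·(119 − 86)·13.2 = 217.8.
The monopolist equates marginal revenue to marginal cost: 119 − 5Q = 86, so Q = 6.6. From demand, P = 102.5.
CS = ½·(119 − 102.5)·6.6 = 54.45.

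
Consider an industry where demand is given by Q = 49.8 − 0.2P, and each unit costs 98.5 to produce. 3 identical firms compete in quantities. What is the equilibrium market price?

Inverting demand: P = 249 − 5Q.
Cournot with 3 identical firms: the symmetric best-response condition is 249 − 20q = 98.5. Each firm produces q = 7.525, total output Q = 22.575, price P = 136.125.

P = 136.125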